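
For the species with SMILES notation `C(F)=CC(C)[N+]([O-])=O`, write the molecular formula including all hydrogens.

Heavy atoms from the SMILES: 4 C, 1 F, 1 N, 2 O.
Implicit hydrogens by atom environment:
  3 × C: 1 H each → 3
  1 × C: 3 H
  1 × F: no H
  1 × N (charge +1): no H
  1 × O: no H
  1 × O (charge -1): no H
  Total hydrogens = 6.
Molecular formula: C4H6FNO2

C4H6FNO2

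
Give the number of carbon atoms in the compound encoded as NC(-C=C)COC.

The symbol for carbon appears 5 times in the SMILES.

5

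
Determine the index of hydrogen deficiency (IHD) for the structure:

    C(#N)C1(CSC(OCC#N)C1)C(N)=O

Molecular formula from the SMILES: C8H9N3O2S.
DoU = (2C + 2 + N − H − X)/2 = (2·8 + 2 + 3 − 9 − 0)/2 = 12/2 = 6.
(Structurally: 1 ring(s) + 5 π bond(s) = 6.)

6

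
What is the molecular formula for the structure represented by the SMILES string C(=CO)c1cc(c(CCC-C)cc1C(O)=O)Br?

Heavy atoms from the SMILES: 1 Br, 13 C, 3 O.
Implicit hydrogens by atom environment:
  4 × C (aromatic): no H
  3 × C: 2 H each → 6
  2 × C (aromatic): 1 H each → 2
  2 × C: 1 H each → 2
  2 × O: 1 H each → 2
  1 × Br: no H
  1 × C: 3 H
  1 × C: no H
  1 × O: no H
  Total hydrogens = 15.
Molecular formula: C13H15BrO3

C13H15BrO3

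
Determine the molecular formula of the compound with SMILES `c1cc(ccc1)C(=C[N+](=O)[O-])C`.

Heavy atoms from the SMILES: 9 C, 1 N, 2 O.
Implicit hydrogens by atom environment:
  5 × C (aromatic): 1 H each → 5
  1 × C: 3 H
  1 × C: 1 H
  1 × C: no H
  1 × C (aromatic): no H
  1 × N (charge +1): no H
  1 × O: no H
  1 × O (charge -1): no H
  Total hydrogens = 9.
Molecular formula: C9H9NO2

C9H9NO2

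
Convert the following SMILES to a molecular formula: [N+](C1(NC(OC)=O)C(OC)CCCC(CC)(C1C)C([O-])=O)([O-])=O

C14H23N2O7-

Heavy atoms from the SMILES: 14 C, 2 N, 7 O.
Implicit hydrogens by atom environment:
  5 × O: no H
  4 × C: 3 H each → 12
  4 × C: 2 H each → 8
  4 × C: no H
  2 × C: 1 H each → 2
  2 × O (charge -1): no H
  1 × N: 1 H
  1 × N (charge +1): no H
  Total hydrogens = 23.
Net charge -1.
Molecular formula: C14H23N2O7-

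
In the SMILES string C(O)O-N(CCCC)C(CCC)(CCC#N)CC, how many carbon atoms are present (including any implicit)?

14

The symbol for carbon appears 14 times in the SMILES.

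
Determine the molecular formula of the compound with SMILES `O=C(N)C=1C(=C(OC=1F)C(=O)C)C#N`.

Heavy atoms from the SMILES: 8 C, 1 F, 2 N, 3 O.
Implicit hydrogens by atom environment:
  4 × C (aromatic): no H
  3 × C: no H
  2 × O: no H
  1 × C: 3 H
  1 × F: no H
  1 × N: 2 H
  1 × N: no H
  1 × O (aromatic): no H
  Total hydrogens = 5.
Molecular formula: C8H5FN2O3

C8H5FN2O3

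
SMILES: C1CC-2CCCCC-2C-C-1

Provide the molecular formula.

Heavy atoms from the SMILES: 10 C.
Implicit hydrogens by atom environment:
  8 × C: 2 H each → 16
  2 × C: 1 H each → 2
  Total hydrogens = 18.
Molecular formula: C10H18

C10H18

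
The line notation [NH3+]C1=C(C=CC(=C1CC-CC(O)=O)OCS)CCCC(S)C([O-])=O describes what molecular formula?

Heavy atoms from the SMILES: 16 C, 1 N, 5 O, 2 S.
Implicit hydrogens by atom environment:
  7 × C: 2 H each → 14
  4 × C (aromatic): no H
  3 × O: no H
  2 × C (aromatic): 1 H each → 2
  2 × C: no H
  2 × S: 1 H each → 2
  1 × C: 1 H
  1 × N (charge +1): 3 H
  1 × O: 1 H
  1 × O (charge -1): no H
  Total hydrogens = 23.
Molecular formula: C16H23NO5S2

C16H23NO5S2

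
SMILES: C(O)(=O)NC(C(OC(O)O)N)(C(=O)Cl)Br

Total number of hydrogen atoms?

8

Hydrogens are implicit in SMILES; fill each atom to its normal valence:
  3 × C: no H
  3 × O: 1 H each → 3
  3 × O: no H
  2 × C: 1 H each → 2
  1 × Br: no H
  1 × Cl: no H
  1 × N: 2 H
  1 × N: 1 H
  Total hydrogens = 8.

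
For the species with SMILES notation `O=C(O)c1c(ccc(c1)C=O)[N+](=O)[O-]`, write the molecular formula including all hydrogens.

Heavy atoms from the SMILES: 8 C, 1 N, 5 O.
Implicit hydrogens by atom environment:
  3 × C (aromatic): 1 H each → 3
  3 × C (aromatic): no H
  3 × O: no H
  1 × C: 1 H
  1 × C: no H
  1 × N (charge +1): no H
  1 × O: 1 H
  1 × O (charge -1): no H
  Total hydrogens = 5.
Molecular formula: C8H5NO5

C8H5NO5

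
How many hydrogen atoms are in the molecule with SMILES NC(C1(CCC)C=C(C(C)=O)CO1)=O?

Hydrogens are implicit in SMILES; fill each atom to its normal valence:
  4 × C: no H
  3 × C: 2 H each → 6
  3 × O: no H
  2 × C: 3 H each → 6
  1 × C: 1 H
  1 × N: 2 H
  Total hydrogens = 15.

15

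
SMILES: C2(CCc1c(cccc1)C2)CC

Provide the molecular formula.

C12H16

Heavy atoms from the SMILES: 12 C.
Implicit hydrogens by atom environment:
  4 × C: 2 H each → 8
  4 × C (aromatic): 1 H each → 4
  2 × C (aromatic): no H
  1 × C: 3 H
  1 × C: 1 H
  Total hydrogens = 16.
Molecular formula: C12H16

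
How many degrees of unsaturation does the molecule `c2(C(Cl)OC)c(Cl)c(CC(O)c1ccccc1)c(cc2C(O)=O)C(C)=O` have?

Molecular formula from the SMILES: C19H18Cl2O5.
DoU = (2C + 2 + N − H − X)/2 = (2·19 + 2 + 0 − 18 − 2)/2 = 20/2 = 10.
(Structurally: 2 ring(s) + 8 π bond(s) = 10.)

10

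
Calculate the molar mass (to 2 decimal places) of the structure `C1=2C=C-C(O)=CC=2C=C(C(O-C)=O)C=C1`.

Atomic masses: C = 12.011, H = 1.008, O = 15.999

Molecular formula: C12H10O3.
M = 12×12.011 + 10×1.008 + 3×15.999 = 202.21 g/mol.

202.21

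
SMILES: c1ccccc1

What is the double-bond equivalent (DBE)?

Molecular formula from the SMILES: C6H6.
DoU = (2C + 2 + N − H − X)/2 = (2·6 + 2 + 0 − 6 − 0)/2 = 8/2 = 4.
(Structurally: 1 ring(s) + 3 π bond(s) = 4.)

4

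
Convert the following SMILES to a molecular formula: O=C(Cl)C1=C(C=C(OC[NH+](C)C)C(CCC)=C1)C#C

Heavy atoms from the SMILES: 15 C, 1 Cl, 1 N, 2 O.
Implicit hydrogens by atom environment:
  4 × C (aromatic): no H
  3 × C: 3 H each → 9
  3 × C: 2 H each → 6
  2 × C (aromatic): 1 H each → 2
  2 × C: no H
  2 × O: no H
  1 × C: 1 H
  1 × Cl: no H
  1 × N (charge +1): 1 H
  Total hydrogens = 19.
Net charge +1.
Molecular formula: C15H19ClNO2+

C15H19ClNO2+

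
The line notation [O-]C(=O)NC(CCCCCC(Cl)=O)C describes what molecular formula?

Heavy atoms from the SMILES: 9 C, 1 Cl, 1 N, 3 O.
Implicit hydrogens by atom environment:
  5 × C: 2 H each → 10
  2 × C: no H
  2 × O: no H
  1 × C: 3 H
  1 × C: 1 H
  1 × Cl: no H
  1 × N: 1 H
  1 × O (charge -1): no H
  Total hydrogens = 15.
Net charge -1.
Molecular formula: C9H15ClNO3-

C9H15ClNO3-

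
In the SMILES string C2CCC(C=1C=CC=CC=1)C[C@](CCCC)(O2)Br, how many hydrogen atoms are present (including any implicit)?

Hydrogens are implicit in SMILES; fill each atom to its normal valence:
  7 × C: 2 H each → 14
  5 × C (aromatic): 1 H each → 5
  1 × Br: no H
  1 × C: 3 H
  1 × C: 1 H
  1 × C: no H
  1 × C (aromatic): no H
  1 × O: no H
  Total hydrogens = 23.

23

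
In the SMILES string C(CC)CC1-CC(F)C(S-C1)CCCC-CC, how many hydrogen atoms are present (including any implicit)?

Hydrogens are implicit in SMILES; fill each atom to its normal valence:
  10 × C: 2 H each → 20
  3 × C: 1 H each → 3
  2 × C: 3 H each → 6
  1 × F: no H
  1 × S: no H
  Total hydrogens = 29.

29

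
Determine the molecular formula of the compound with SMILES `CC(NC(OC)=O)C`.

C5H11NO2

Heavy atoms from the SMILES: 5 C, 1 N, 2 O.
Implicit hydrogens by atom environment:
  3 × C: 3 H each → 9
  2 × O: no H
  1 × C: 1 H
  1 × C: no H
  1 × N: 1 H
  Total hydrogens = 11.
Molecular formula: C5H11NO2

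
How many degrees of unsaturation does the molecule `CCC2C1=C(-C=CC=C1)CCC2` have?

Molecular formula from the SMILES: C12H16.
DoU = (2C + 2 + N − H − X)/2 = (2·12 + 2 + 0 − 16 − 0)/2 = 10/2 = 5.
(Structurally: 2 ring(s) + 3 π bond(s) = 5.)

5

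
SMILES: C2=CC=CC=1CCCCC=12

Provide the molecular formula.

C10H12

Heavy atoms from the SMILES: 10 C.
Implicit hydrogens by atom environment:
  4 × C: 2 H each → 8
  4 × C (aromatic): 1 H each → 4
  2 × C (aromatic): no H
  Total hydrogens = 12.
Molecular formula: C10H12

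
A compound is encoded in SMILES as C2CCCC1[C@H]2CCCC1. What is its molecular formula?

C10H18

Heavy atoms from the SMILES: 10 C.
Implicit hydrogens by atom environment:
  8 × C: 2 H each → 16
  2 × C: 1 H each → 2
  Total hydrogens = 18.
Molecular formula: C10H18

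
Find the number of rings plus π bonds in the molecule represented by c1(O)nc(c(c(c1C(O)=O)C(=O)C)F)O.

Molecular formula from the SMILES: C8H6FNO5.
DoU = (2C + 2 + N − H − X)/2 = (2·8 + 2 + 1 − 6 − 1)/2 = 12/2 = 6.
(Structurally: 1 ring(s) + 5 π bond(s) = 6.)

6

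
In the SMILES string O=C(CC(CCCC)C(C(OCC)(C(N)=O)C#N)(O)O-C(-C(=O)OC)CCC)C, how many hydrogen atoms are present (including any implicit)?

34

Hydrogens are implicit in SMILES; fill each atom to its normal valence:
  7 × C: 2 H each → 14
  6 × C: no H
  6 × O: no H
  5 × C: 3 H each → 15
  2 × C: 1 H each → 2
  1 × N: 2 H
  1 × N: no H
  1 × O: 1 H
  Total hydrogens = 34.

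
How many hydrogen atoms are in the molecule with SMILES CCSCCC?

12

Hydrogens are implicit in SMILES; fill each atom to its normal valence:
  3 × C: 2 H each → 6
  2 × C: 3 H each → 6
  1 × S: no H
  Total hydrogens = 12.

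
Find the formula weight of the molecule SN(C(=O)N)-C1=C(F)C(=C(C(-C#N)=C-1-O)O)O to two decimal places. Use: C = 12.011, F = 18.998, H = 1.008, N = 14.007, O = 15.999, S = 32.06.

259.21

Molecular formula: C8H6FN3O4S.
M = 8×12.011 + 1×18.998 + 6×1.008 + 3×14.007 + 4×15.999 + 1×32.06 = 259.21 g/mol.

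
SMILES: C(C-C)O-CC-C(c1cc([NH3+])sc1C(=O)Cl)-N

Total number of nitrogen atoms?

The symbol for nitrogen appears 2 times in the SMILES.

2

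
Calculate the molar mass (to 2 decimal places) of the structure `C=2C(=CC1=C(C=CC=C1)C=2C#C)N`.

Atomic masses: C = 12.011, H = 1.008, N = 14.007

Molecular formula: C12H9N.
M = 12×12.011 + 9×1.008 + 1×14.007 = 167.21 g/mol.

167.21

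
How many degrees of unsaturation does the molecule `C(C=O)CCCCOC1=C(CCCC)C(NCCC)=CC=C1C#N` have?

7

Molecular formula from the SMILES: C20H30N2O2.
DoU = (2C + 2 + N − H − X)/2 = (2·20 + 2 + 2 − 30 − 0)/2 = 14/2 = 7.
(Structurally: 1 ring(s) + 6 π bond(s) = 7.)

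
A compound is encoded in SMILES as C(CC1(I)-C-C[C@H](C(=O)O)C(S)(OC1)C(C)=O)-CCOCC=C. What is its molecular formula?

C16H25IO5S

Heavy atoms from the SMILES: 16 C, 1 I, 5 O, 1 S.
Implicit hydrogens by atom environment:
  9 × C: 2 H each → 18
  4 × C: no H
  4 × O: no H
  2 × C: 1 H each → 2
  1 × C: 3 H
  1 × I: no H
  1 × O: 1 H
  1 × S: 1 H
  Total hydrogens = 25.
Molecular formula: C16H25IO5S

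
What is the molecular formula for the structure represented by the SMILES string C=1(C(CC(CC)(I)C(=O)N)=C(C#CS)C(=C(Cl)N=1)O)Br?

Heavy atoms from the SMILES: 1 Br, 12 C, 1 Cl, 1 I, 2 N, 2 O, 1 S.
Implicit hydrogens by atom environment:
  5 × C (aromatic): no H
  4 × C: no H
  2 × C: 2 H each → 4
  1 × Br: no H
  1 × C: 3 H
  1 × Cl: no H
  1 × I: no H
  1 × N: 2 H
  1 × N (aromatic): no H
  1 × O: 1 H
  1 × O: no H
  1 × S: 1 H
  Total hydrogens = 11.
Molecular formula: C12H11BrClIN2O2S

C12H11BrClIN2O2S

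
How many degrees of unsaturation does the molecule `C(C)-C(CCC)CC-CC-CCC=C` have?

Molecular formula from the SMILES: C14H28.
DoU = (2C + 2 + N − H − X)/2 = (2·14 + 2 + 0 − 28 − 0)/2 = 2/2 = 1.
(Structurally: 0 ring(s) + 1 π bond(s) = 1.)

1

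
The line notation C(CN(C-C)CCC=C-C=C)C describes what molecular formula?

Heavy atoms from the SMILES: 11 C, 1 N.
Implicit hydrogens by atom environment:
  6 × C: 2 H each → 12
  3 × C: 1 H each → 3
  2 × C: 3 H each → 6
  1 × N: no H
  Total hydrogens = 21.
Molecular formula: C11H21N

C11H21N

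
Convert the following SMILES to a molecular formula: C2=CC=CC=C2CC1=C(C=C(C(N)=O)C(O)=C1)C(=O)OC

C16H15NO4

Heavy atoms from the SMILES: 16 C, 1 N, 4 O.
Implicit hydrogens by atom environment:
  7 × C (aromatic): 1 H each → 7
  5 × C (aromatic): no H
  3 × O: no H
  2 × C: no H
  1 × C: 3 H
  1 × C: 2 H
  1 × N: 2 H
  1 × O: 1 H
  Total hydrogens = 15.
Molecular formula: C16H15NO4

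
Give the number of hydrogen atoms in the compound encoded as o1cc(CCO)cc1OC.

10

Hydrogens are implicit in SMILES; fill each atom to its normal valence:
  2 × C: 2 H each → 4
  2 × C (aromatic): 1 H each → 2
  2 × C (aromatic): no H
  1 × C: 3 H
  1 × O: 1 H
  1 × O (aromatic): no H
  1 × O: no H
  Total hydrogens = 10.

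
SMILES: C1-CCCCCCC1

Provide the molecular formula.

C8H16

Heavy atoms from the SMILES: 8 C.
Implicit hydrogens by atom environment:
  8 × C: 2 H each → 16
  Total hydrogens = 16.
Molecular formula: C8H16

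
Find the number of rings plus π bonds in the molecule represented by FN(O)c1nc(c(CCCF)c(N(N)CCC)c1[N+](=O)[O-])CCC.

5

Molecular formula from the SMILES: C14H23F2N5O3.
DoU = (2C + 2 + N − H − X)/2 = (2·14 + 2 + 5 − 23 − 2)/2 = 10/2 = 5.
(Structurally: 1 ring(s) + 4 π bond(s) = 5.)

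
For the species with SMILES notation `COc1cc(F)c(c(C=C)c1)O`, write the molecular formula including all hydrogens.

Heavy atoms from the SMILES: 9 C, 1 F, 2 O.
Implicit hydrogens by atom environment:
  4 × C (aromatic): no H
  2 × C (aromatic): 1 H each → 2
  1 × C: 3 H
  1 × C: 2 H
  1 × C: 1 H
  1 × F: no H
  1 × O: 1 H
  1 × O: no H
  Total hydrogens = 9.
Molecular formula: C9H9FO2

C9H9FO2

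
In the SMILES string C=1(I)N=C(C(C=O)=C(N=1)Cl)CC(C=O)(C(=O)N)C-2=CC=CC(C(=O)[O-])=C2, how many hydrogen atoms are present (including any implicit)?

Hydrogens are implicit in SMILES; fill each atom to its normal valence:
  6 × C (aromatic): no H
  4 × C (aromatic): 1 H each → 4
  4 × O: no H
  3 × C: no H
  2 × C: 1 H each → 2
  2 × N (aromatic): no H
  1 × C: 2 H
  1 × Cl: no H
  1 × I: no H
  1 × N: 2 H
  1 × O (charge -1): no H
  Total hydrogens = 10.

10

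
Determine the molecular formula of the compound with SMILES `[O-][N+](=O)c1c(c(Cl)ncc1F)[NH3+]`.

Heavy atoms from the SMILES: 5 C, 1 Cl, 1 F, 3 N, 2 O.
Implicit hydrogens by atom environment:
  4 × C (aromatic): no H
  1 × C (aromatic): 1 H
  1 × Cl: no H
  1 × F: no H
  1 × N (charge +1): 3 H
  1 × N (aromatic): no H
  1 × N (charge +1): no H
  1 × O: no H
  1 × O (charge -1): no H
  Total hydrogens = 4.
Net charge +1.
Molecular formula: C5H4ClFN3O2+

C5H4ClFN3O2+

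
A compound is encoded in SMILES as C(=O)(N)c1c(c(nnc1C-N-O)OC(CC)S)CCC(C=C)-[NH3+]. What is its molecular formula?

C14H24N5O3S+

Heavy atoms from the SMILES: 14 C, 5 N, 3 O, 1 S.
Implicit hydrogens by atom environment:
  5 × C: 2 H each → 10
  4 × C (aromatic): no H
  3 × C: 1 H each → 3
  2 × N (aromatic): no H
  2 × O: no H
  1 × C: 3 H
  1 × C: no H
  1 × N (charge +1): 3 H
  1 × N: 2 H
  1 × N: 1 H
  1 × O: 1 H
  1 × S: 1 H
  Total hydrogens = 24.
Net charge +1.
Molecular formula: C14H24N5O3S+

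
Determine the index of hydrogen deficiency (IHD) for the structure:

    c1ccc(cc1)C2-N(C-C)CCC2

5

Molecular formula from the SMILES: C12H17N.
DoU = (2C + 2 + N − H − X)/2 = (2·12 + 2 + 1 − 17 − 0)/2 = 10/2 = 5.
(Structurally: 2 ring(s) + 3 π bond(s) = 5.)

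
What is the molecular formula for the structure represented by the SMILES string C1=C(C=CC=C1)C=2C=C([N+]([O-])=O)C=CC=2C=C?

C14H11NO2

Heavy atoms from the SMILES: 14 C, 1 N, 2 O.
Implicit hydrogens by atom environment:
  8 × C (aromatic): 1 H each → 8
  4 × C (aromatic): no H
  1 × C: 2 H
  1 × C: 1 H
  1 × N (charge +1): no H
  1 × O: no H
  1 × O (charge -1): no H
  Total hydrogens = 11.
Molecular formula: C14H11NO2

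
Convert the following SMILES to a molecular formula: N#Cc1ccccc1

Heavy atoms from the SMILES: 7 C, 1 N.
Implicit hydrogens by atom environment:
  5 × C (aromatic): 1 H each → 5
  1 × C (aromatic): no H
  1 × C: no H
  1 × N: no H
  Total hydrogens = 5.
Molecular formula: C7H5N

C7H5N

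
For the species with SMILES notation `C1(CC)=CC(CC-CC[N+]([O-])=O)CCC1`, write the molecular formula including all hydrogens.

Heavy atoms from the SMILES: 12 C, 1 N, 2 O.
Implicit hydrogens by atom environment:
  8 × C: 2 H each → 16
  2 × C: 1 H each → 2
  1 × C: 3 H
  1 × C: no H
  1 × N (charge +1): no H
  1 × O: no H
  1 × O (charge -1): no H
  Total hydrogens = 21.
Molecular formula: C12H21NO2

C12H21NO2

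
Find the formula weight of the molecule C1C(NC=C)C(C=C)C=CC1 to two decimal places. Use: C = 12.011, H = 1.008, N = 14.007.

149.24

Molecular formula: C10H15N.
M = 10×12.011 + 15×1.008 + 1×14.007 = 149.24 g/mol.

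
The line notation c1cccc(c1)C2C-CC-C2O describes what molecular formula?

C11H14O

Heavy atoms from the SMILES: 11 C, 1 O.
Implicit hydrogens by atom environment:
  5 × C (aromatic): 1 H each → 5
  3 × C: 2 H each → 6
  2 × C: 1 H each → 2
  1 × C (aromatic): no H
  1 × O: 1 H
  Total hydrogens = 14.
Molecular formula: C11H14O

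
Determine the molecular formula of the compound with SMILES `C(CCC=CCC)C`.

C8H16

Heavy atoms from the SMILES: 8 C.
Implicit hydrogens by atom environment:
  4 × C: 2 H each → 8
  2 × C: 3 H each → 6
  2 × C: 1 H each → 2
  Total hydrogens = 16.
Molecular formula: C8H16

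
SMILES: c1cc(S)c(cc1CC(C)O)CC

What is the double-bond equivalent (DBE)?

Molecular formula from the SMILES: C11H16OS.
DoU = (2C + 2 + N − H − X)/2 = (2·11 + 2 + 0 − 16 − 0)/2 = 8/2 = 4.
(Structurally: 1 ring(s) + 3 π bond(s) = 4.)

4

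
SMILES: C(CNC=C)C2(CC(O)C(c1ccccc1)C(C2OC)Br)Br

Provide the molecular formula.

C17H23Br2NO2

Heavy atoms from the SMILES: 2 Br, 17 C, 1 N, 2 O.
Implicit hydrogens by atom environment:
  5 × C: 1 H each → 5
  5 × C (aromatic): 1 H each → 5
  4 × C: 2 H each → 8
  2 × Br: no H
  1 × C: 3 H
  1 × C: no H
  1 × C (aromatic): no H
  1 × N: 1 H
  1 × O: 1 H
  1 × O: no H
  Total hydrogens = 23.
Molecular formula: C17H23Br2NO2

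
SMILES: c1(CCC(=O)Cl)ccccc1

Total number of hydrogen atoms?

Hydrogens are implicit in SMILES; fill each atom to its normal valence:
  5 × C (aromatic): 1 H each → 5
  2 × C: 2 H each → 4
  1 × C (aromatic): no H
  1 × C: no H
  1 × Cl: no H
  1 × O: no H
  Total hydrogens = 9.

9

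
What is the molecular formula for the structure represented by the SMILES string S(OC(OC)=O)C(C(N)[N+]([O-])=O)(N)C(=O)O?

C5H9N3O7S

Heavy atoms from the SMILES: 5 C, 3 N, 7 O, 1 S.
Implicit hydrogens by atom environment:
  5 × O: no H
  3 × C: no H
  2 × N: 2 H each → 4
  1 × C: 3 H
  1 × C: 1 H
  1 × N (charge +1): no H
  1 × O: 1 H
  1 × O (charge -1): no H
  1 × S: no H
  Total hydrogens = 9.
Molecular formula: C5H9N3O7S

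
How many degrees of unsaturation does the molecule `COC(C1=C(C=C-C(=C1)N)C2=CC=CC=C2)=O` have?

9

Molecular formula from the SMILES: C14H13NO2.
DoU = (2C + 2 + N − H − X)/2 = (2·14 + 2 + 1 − 13 − 0)/2 = 18/2 = 9.
(Structurally: 2 ring(s) + 7 π bond(s) = 9.)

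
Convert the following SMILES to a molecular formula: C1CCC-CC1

C6H12

Heavy atoms from the SMILES: 6 C.
Implicit hydrogens by atom environment:
  6 × C: 2 H each → 12
  Total hydrogens = 12.
Molecular formula: C6H12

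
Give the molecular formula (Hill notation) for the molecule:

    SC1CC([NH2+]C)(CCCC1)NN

C8H20N3S+

Heavy atoms from the SMILES: 8 C, 3 N, 1 S.
Implicit hydrogens by atom environment:
  5 × C: 2 H each → 10
  1 × C: 3 H
  1 × C: 1 H
  1 × C: no H
  1 × N: 2 H
  1 × N (charge +1): 2 H
  1 × N: 1 H
  1 × S: 1 H
  Total hydrogens = 20.
Net charge +1.
Molecular formula: C8H20N3S+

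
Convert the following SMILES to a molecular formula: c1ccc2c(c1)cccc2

C10H8

Heavy atoms from the SMILES: 10 C.
Implicit hydrogens by atom environment:
  8 × C (aromatic): 1 H each → 8
  2 × C (aromatic): no H
  Total hydrogens = 8.
Molecular formula: C10H8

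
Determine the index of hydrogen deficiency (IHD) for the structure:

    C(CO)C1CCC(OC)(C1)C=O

2

Molecular formula from the SMILES: C9H16O3.
DoU = (2C + 2 + N − H − X)/2 = (2·9 + 2 + 0 − 16 − 0)/2 = 4/2 = 2.
(Structurally: 1 ring(s) + 1 π bond(s) = 2.)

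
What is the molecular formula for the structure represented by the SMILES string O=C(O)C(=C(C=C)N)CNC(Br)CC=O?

C9H13BrN2O3

Heavy atoms from the SMILES: 1 Br, 9 C, 2 N, 3 O.
Implicit hydrogens by atom environment:
  3 × C: 2 H each → 6
  3 × C: 1 H each → 3
  3 × C: no H
  2 × O: no H
  1 × Br: no H
  1 × N: 2 H
  1 × N: 1 H
  1 × O: 1 H
  Total hydrogens = 13.
Molecular formula: C9H13BrN2O3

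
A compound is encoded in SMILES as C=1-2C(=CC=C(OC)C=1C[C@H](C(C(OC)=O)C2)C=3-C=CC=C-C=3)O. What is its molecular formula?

Heavy atoms from the SMILES: 19 C, 4 O.
Implicit hydrogens by atom environment:
  7 × C (aromatic): 1 H each → 7
  5 × C (aromatic): no H
  3 × O: no H
  2 × C: 3 H each → 6
  2 × C: 2 H each → 4
  2 × C: 1 H each → 2
  1 × C: no H
  1 × O: 1 H
  Total hydrogens = 20.
Molecular formula: C19H20O4

C19H20O4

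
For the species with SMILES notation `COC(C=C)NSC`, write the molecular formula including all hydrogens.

Heavy atoms from the SMILES: 5 C, 1 N, 1 O, 1 S.
Implicit hydrogens by atom environment:
  2 × C: 3 H each → 6
  2 × C: 1 H each → 2
  1 × C: 2 H
  1 × N: 1 H
  1 × O: no H
  1 × S: no H
  Total hydrogens = 11.
Molecular formula: C5H11NOS

C5H11NOS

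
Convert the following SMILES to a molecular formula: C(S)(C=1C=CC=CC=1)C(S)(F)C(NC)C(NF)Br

Heavy atoms from the SMILES: 1 Br, 11 C, 2 F, 2 N, 2 S.
Implicit hydrogens by atom environment:
  5 × C (aromatic): 1 H each → 5
  3 × C: 1 H each → 3
  2 × F: no H
  2 × N: 1 H each → 2
  2 × S: 1 H each → 2
  1 × Br: no H
  1 × C: 3 H
  1 × C: no H
  1 × C (aromatic): no H
  Total hydrogens = 15.
Molecular formula: C11H15BrF2N2S2

C11H15BrF2N2S2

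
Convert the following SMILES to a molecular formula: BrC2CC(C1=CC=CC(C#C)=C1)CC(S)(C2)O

C14H15BrOS

Heavy atoms from the SMILES: 1 Br, 14 C, 1 O, 1 S.
Implicit hydrogens by atom environment:
  4 × C (aromatic): 1 H each → 4
  3 × C: 2 H each → 6
  3 × C: 1 H each → 3
  2 × C: no H
  2 × C (aromatic): no H
  1 × Br: no H
  1 × O: 1 H
  1 × S: 1 H
  Total hydrogens = 15.
Molecular formula: C14H15BrOS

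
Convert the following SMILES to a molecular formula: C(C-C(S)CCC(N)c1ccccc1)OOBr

Heavy atoms from the SMILES: 1 Br, 12 C, 1 N, 2 O, 1 S.
Implicit hydrogens by atom environment:
  5 × C (aromatic): 1 H each → 5
  4 × C: 2 H each → 8
  2 × C: 1 H each → 2
  2 × O: no H
  1 × Br: no H
  1 × C (aromatic): no H
  1 × N: 2 H
  1 × S: 1 H
  Total hydrogens = 18.
Molecular formula: C12H18BrNO2S

C12H18BrNO2S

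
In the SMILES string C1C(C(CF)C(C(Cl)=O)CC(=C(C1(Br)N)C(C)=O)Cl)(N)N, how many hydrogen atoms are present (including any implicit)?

Hydrogens are implicit in SMILES; fill each atom to its normal valence:
  6 × C: no H
  3 × C: 2 H each → 6
  3 × N: 2 H each → 6
  2 × C: 1 H each → 2
  2 × Cl: no H
  2 × O: no H
  1 × Br: no H
  1 × C: 3 H
  1 × F: no H
  Total hydrogens = 17.

17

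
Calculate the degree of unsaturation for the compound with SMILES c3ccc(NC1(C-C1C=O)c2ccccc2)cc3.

Molecular formula from the SMILES: C16H15NO.
DoU = (2C + 2 + N − H − X)/2 = (2·16 + 2 + 1 − 15 − 0)/2 = 20/2 = 10.
(Structurally: 3 ring(s) + 7 π bond(s) = 10.)

10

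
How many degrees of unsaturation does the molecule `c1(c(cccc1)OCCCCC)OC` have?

4

Molecular formula from the SMILES: C12H18O2.
DoU = (2C + 2 + N − H − X)/2 = (2·12 + 2 + 0 − 18 − 0)/2 = 8/2 = 4.
(Structurally: 1 ring(s) + 3 π bond(s) = 4.)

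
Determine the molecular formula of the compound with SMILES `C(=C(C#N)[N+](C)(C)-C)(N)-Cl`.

C6H11ClN3+

Heavy atoms from the SMILES: 6 C, 1 Cl, 3 N.
Implicit hydrogens by atom environment:
  3 × C: 3 H each → 9
  3 × C: no H
  1 × Cl: no H
  1 × N: 2 H
  1 × N (charge +1): no H
  1 × N: no H
  Total hydrogens = 11.
Net charge +1.
Molecular formula: C6H11ClN3+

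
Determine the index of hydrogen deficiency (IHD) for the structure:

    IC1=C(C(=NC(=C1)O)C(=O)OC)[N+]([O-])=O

6

Molecular formula from the SMILES: C7H5IN2O5.
DoU = (2C + 2 + N − H − X)/2 = (2·7 + 2 + 2 − 5 − 1)/2 = 12/2 = 6.
(Structurally: 1 ring(s) + 5 π bond(s) = 6.)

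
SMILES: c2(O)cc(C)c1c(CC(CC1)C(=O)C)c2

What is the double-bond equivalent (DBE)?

6

Molecular formula from the SMILES: C13H16O2.
DoU = (2C + 2 + N − H − X)/2 = (2·13 + 2 + 0 − 16 − 0)/2 = 12/2 = 6.
(Structurally: 2 ring(s) + 4 π bond(s) = 6.)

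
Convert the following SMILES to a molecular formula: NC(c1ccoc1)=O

Heavy atoms from the SMILES: 5 C, 1 N, 2 O.
Implicit hydrogens by atom environment:
  3 × C (aromatic): 1 H each → 3
  1 × C (aromatic): no H
  1 × C: no H
  1 × N: 2 H
  1 × O (aromatic): no H
  1 × O: no H
  Total hydrogens = 5.
Molecular formula: C5H5NO2

C5H5NO2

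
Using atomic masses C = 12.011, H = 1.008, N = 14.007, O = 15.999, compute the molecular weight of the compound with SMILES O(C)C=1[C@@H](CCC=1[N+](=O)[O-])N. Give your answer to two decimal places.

Molecular formula: C6H10N2O3.
M = 6×12.011 + 10×1.008 + 2×14.007 + 3×15.999 = 158.16 g/mol.

158.16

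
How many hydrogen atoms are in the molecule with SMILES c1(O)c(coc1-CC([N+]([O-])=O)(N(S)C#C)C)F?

Hydrogens are implicit in SMILES; fill each atom to its normal valence:
  3 × C (aromatic): no H
  2 × C: no H
  1 × C: 3 H
  1 × C: 2 H
  1 × C (aromatic): 1 H
  1 × C: 1 H
  1 × F: no H
  1 × N: no H
  1 × N (charge +1): no H
  1 × O: 1 H
  1 × O (aromatic): no H
  1 × O: no H
  1 × O (charge -1): no H
  1 × S: 1 H
  Total hydrogens = 9.

9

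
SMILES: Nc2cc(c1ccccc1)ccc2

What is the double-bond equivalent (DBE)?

Molecular formula from the SMILES: C12H11N.
DoU = (2C + 2 + N − H − X)/2 = (2·12 + 2 + 1 − 11 − 0)/2 = 16/2 = 8.
(Structurally: 2 ring(s) + 6 π bond(s) = 8.)

8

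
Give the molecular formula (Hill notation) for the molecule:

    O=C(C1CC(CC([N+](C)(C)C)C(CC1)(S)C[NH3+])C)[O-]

C14H29N2O2S+

Heavy atoms from the SMILES: 14 C, 2 N, 2 O, 1 S.
Implicit hydrogens by atom environment:
  5 × C: 2 H each → 10
  4 × C: 3 H each → 12
  3 × C: 1 H each → 3
  2 × C: no H
  1 × N (charge +1): 3 H
  1 × N (charge +1): no H
  1 × O: no H
  1 × O (charge -1): no H
  1 × S: 1 H
  Total hydrogens = 29.
Net charge +1.
Molecular formula: C14H29N2O2S+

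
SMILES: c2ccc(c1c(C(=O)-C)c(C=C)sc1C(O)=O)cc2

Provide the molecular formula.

C15H12O3S

Heavy atoms from the SMILES: 15 C, 3 O, 1 S.
Implicit hydrogens by atom environment:
  5 × C (aromatic): 1 H each → 5
  5 × C (aromatic): no H
  2 × C: no H
  2 × O: no H
  1 × C: 3 H
  1 × C: 2 H
  1 × C: 1 H
  1 × O: 1 H
  1 × S (aromatic): no H
  Total hydrogens = 12.
Molecular formula: C15H12O3S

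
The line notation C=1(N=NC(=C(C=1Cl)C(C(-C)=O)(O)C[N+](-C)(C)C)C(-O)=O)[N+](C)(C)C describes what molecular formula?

[C15H25ClN4O4]2+

Heavy atoms from the SMILES: 15 C, 1 Cl, 4 N, 4 O.
Implicit hydrogens by atom environment:
  7 × C: 3 H each → 21
  4 × C (aromatic): no H
  3 × C: no H
  2 × N (aromatic): no H
  2 × N (charge +1): no H
  2 × O: 1 H each → 2
  2 × O: no H
  1 × C: 2 H
  1 × Cl: no H
  Total hydrogens = 25.
Net charge +2.
Molecular formula: [C15H25ClN4O4]2+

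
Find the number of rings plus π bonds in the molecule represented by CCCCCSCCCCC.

0

Molecular formula from the SMILES: C10H22S.
DoU = (2C + 2 + N − H − X)/2 = (2·10 + 2 + 0 − 22 − 0)/2 = 0/2 = 0.
(Structurally: 0 ring(s) + 0 π bond(s) = 0.)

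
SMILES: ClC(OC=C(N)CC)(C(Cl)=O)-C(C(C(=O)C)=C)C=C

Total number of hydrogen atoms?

Hydrogens are implicit in SMILES; fill each atom to its normal valence:
  5 × C: no H
  3 × C: 2 H each → 6
  3 × C: 1 H each → 3
  3 × O: no H
  2 × C: 3 H each → 6
  2 × Cl: no H
  1 × N: 2 H
  Total hydrogens = 17.

17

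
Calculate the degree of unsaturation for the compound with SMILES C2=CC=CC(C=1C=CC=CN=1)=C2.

8

Molecular formula from the SMILES: C11H9N.
DoU = (2C + 2 + N − H − X)/2 = (2·11 + 2 + 1 − 9 − 0)/2 = 16/2 = 8.
(Structurally: 2 ring(s) + 6 π bond(s) = 8.)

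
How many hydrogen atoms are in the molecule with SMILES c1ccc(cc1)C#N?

Hydrogens are implicit in SMILES; fill each atom to its normal valence:
  5 × C (aromatic): 1 H each → 5
  1 × C (aromatic): no H
  1 × C: no H
  1 × N: no H
  Total hydrogens = 5.

5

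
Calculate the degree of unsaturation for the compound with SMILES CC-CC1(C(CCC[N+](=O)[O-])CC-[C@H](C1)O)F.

Molecular formula from the SMILES: C12H22FNO3.
DoU = (2C + 2 + N − H − X)/2 = (2·12 + 2 + 1 − 22 − 1)/2 = 4/2 = 2.
(Structurally: 1 ring(s) + 1 π bond(s) = 2.)

2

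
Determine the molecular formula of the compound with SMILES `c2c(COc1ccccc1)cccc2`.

Heavy atoms from the SMILES: 13 C, 1 O.
Implicit hydrogens by atom environment:
  10 × C (aromatic): 1 H each → 10
  2 × C (aromatic): no H
  1 × C: 2 H
  1 × O: no H
  Total hydrogens = 12.
Molecular formula: C13H12O

C13H12O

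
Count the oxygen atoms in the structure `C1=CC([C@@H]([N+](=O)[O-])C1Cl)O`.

The symbol for oxygen appears 3 times in the SMILES.

3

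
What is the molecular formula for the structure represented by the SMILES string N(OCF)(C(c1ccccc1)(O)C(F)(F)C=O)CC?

C12H14F3NO3

Heavy atoms from the SMILES: 12 C, 3 F, 1 N, 3 O.
Implicit hydrogens by atom environment:
  5 × C (aromatic): 1 H each → 5
  3 × F: no H
  2 × C: 2 H each → 4
  2 × C: no H
  2 × O: no H
  1 × C: 3 H
  1 × C: 1 H
  1 × C (aromatic): no H
  1 × N: no H
  1 × O: 1 H
  Total hydrogens = 14.
Molecular formula: C12H14F3NO3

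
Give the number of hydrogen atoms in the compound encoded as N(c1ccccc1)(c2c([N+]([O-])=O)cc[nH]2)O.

9

Hydrogens are implicit in SMILES; fill each atom to its normal valence:
  7 × C (aromatic): 1 H each → 7
  3 × C (aromatic): no H
  1 × N (aromatic): 1 H
  1 × N: no H
  1 × N (charge +1): no H
  1 × O: 1 H
  1 × O: no H
  1 × O (charge -1): no H
  Total hydrogens = 9.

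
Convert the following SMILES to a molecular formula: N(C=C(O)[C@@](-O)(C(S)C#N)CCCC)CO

Heavy atoms from the SMILES: 10 C, 2 N, 3 O, 1 S.
Implicit hydrogens by atom environment:
  4 × C: 2 H each → 8
  3 × C: no H
  3 × O: 1 H each → 3
  2 × C: 1 H each → 2
  1 × C: 3 H
  1 × N: 1 H
  1 × N: no H
  1 × S: 1 H
  Total hydrogens = 18.
Molecular formula: C10H18N2O3S

C10H18N2O3S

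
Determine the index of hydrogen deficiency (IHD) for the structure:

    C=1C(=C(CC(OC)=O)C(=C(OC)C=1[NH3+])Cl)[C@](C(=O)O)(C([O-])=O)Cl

Molecular formula from the SMILES: C13H13Cl2NO7.
DoU = (2C + 2 + N − H − X)/2 = (2·13 + 2 + 1 − 13 − 2)/2 = 14/2 = 7.
(Structurally: 1 ring(s) + 6 π bond(s) = 7.)

7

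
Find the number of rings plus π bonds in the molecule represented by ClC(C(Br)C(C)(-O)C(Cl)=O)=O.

Molecular formula from the SMILES: C5H5BrCl2O3.
DoU = (2C + 2 + N − H − X)/2 = (2·5 + 2 + 0 − 5 − 3)/2 = 4/2 = 2.
(Structurally: 0 ring(s) + 2 π bond(s) = 2.)

2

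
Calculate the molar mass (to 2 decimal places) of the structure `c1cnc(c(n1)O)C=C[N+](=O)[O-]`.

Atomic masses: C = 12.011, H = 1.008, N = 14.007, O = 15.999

167.12

Molecular formula: C6H5N3O3.
M = 6×12.011 + 5×1.008 + 3×14.007 + 3×15.999 = 167.12 g/mol.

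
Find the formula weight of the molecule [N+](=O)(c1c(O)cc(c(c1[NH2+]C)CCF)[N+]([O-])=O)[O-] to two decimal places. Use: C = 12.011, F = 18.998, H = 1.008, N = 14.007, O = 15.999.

260.20

Molecular formula: C9H11FN3O5+.
M = 9×12.011 + 1×18.998 + 11×1.008 + 3×14.007 + 5×15.999 = 260.20 g/mol.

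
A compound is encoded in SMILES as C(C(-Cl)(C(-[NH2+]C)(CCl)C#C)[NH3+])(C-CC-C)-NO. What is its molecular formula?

[C11H23Cl2N3O]2+

Heavy atoms from the SMILES: 11 C, 2 Cl, 3 N, 1 O.
Implicit hydrogens by atom environment:
  4 × C: 2 H each → 8
  3 × C: no H
  2 × C: 3 H each → 6
  2 × C: 1 H each → 2
  2 × Cl: no H
  1 × N (charge +1): 3 H
  1 × N (charge +1): 2 H
  1 × N: 1 H
  1 × O: 1 H
  Total hydrogens = 23.
Net charge +2.
Molecular formula: [C11H23Cl2N3O]2+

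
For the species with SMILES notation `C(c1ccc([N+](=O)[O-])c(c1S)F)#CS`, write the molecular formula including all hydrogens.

Heavy atoms from the SMILES: 8 C, 1 F, 1 N, 2 O, 2 S.
Implicit hydrogens by atom environment:
  4 × C (aromatic): no H
  2 × C (aromatic): 1 H each → 2
  2 × C: no H
  2 × S: 1 H each → 2
  1 × F: no H
  1 × N (charge +1): no H
  1 × O: no H
  1 × O (charge -1): no H
  Total hydrogens = 4.
Molecular formula: C8H4FNO2S2

C8H4FNO2S2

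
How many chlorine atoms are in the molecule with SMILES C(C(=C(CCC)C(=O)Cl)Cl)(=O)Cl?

The symbol for chlorine appears 3 times in the SMILES.

3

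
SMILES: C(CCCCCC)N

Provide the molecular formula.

Heavy atoms from the SMILES: 7 C, 1 N.
Implicit hydrogens by atom environment:
  6 × C: 2 H each → 12
  1 × C: 3 H
  1 × N: 2 H
  Total hydrogens = 17.
Molecular formula: C7H17N

C7H17N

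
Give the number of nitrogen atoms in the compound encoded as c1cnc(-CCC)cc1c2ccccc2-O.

1

The symbol for nitrogen appears 1 time in the SMILES.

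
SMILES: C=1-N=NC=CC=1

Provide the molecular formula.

Heavy atoms from the SMILES: 4 C, 2 N.
Implicit hydrogens by atom environment:
  4 × C (aromatic): 1 H each → 4
  2 × N (aromatic): no H
  Total hydrogens = 4.
Molecular formula: C4H4N2

C4H4N2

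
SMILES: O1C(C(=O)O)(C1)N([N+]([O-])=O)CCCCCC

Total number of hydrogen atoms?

Hydrogens are implicit in SMILES; fill each atom to its normal valence:
  6 × C: 2 H each → 12
  3 × O: no H
  2 × C: no H
  1 × C: 3 H
  1 × N: no H
  1 × N (charge +1): no H
  1 × O: 1 H
  1 × O (charge -1): no H
  Total hydrogens = 16.

16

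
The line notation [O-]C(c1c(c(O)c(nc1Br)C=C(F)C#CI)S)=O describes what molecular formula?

Heavy atoms from the SMILES: 1 Br, 10 C, 1 F, 1 I, 1 N, 3 O, 1 S.
Implicit hydrogens by atom environment:
  5 × C (aromatic): no H
  4 × C: no H
  1 × Br: no H
  1 × C: 1 H
  1 × F: no H
  1 × I: no H
  1 × N (aromatic): no H
  1 × O: 1 H
  1 × O: no H
  1 × O (charge -1): no H
  1 × S: 1 H
  Total hydrogens = 3.
Net charge -1.
Molecular formula: C10H3BrFINO3S-

C10H3BrFINO3S-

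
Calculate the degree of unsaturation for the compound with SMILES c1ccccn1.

4

Molecular formula from the SMILES: C5H5N.
DoU = (2C + 2 + N − H − X)/2 = (2·5 + 2 + 1 − 5 − 0)/2 = 8/2 = 4.
(Structurally: 1 ring(s) + 3 π bond(s) = 4.)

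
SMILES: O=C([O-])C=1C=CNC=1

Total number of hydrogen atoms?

4

Hydrogens are implicit in SMILES; fill each atom to its normal valence:
  3 × C (aromatic): 1 H each → 3
  1 × C (aromatic): no H
  1 × C: no H
  1 × N (aromatic): 1 H
  1 × O: no H
  1 × O (charge -1): no H
  Total hydrogens = 4.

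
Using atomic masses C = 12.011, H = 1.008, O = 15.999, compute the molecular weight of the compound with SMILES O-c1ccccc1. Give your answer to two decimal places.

Molecular formula: C6H6O.
M = 6×12.011 + 6×1.008 + 1×15.999 = 94.11 g/mol.

94.11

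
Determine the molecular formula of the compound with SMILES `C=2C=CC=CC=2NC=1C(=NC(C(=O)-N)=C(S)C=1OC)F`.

Heavy atoms from the SMILES: 13 C, 1 F, 3 N, 2 O, 1 S.
Implicit hydrogens by atom environment:
  6 × C (aromatic): no H
  5 × C (aromatic): 1 H each → 5
  2 × O: no H
  1 × C: 3 H
  1 × C: no H
  1 × F: no H
  1 × N: 2 H
  1 × N: 1 H
  1 × N (aromatic): no H
  1 × S: 1 H
  Total hydrogens = 12.
Molecular formula: C13H12FN3O2S

C13H12FN3O2S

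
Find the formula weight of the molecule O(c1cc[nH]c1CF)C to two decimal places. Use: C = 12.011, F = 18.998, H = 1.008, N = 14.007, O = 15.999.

129.13

Molecular formula: C6H8FNO.
M = 6×12.011 + 1×18.998 + 8×1.008 + 1×14.007 + 1×15.999 = 129.13 g/mol.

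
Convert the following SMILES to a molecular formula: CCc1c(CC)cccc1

C10H14

Heavy atoms from the SMILES: 10 C.
Implicit hydrogens by atom environment:
  4 × C (aromatic): 1 H each → 4
  2 × C: 3 H each → 6
  2 × C: 2 H each → 4
  2 × C (aromatic): no H
  Total hydrogens = 14.
Molecular formula: C10H14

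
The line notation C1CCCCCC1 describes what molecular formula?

Heavy atoms from the SMILES: 7 C.
Implicit hydrogens by atom environment:
  7 × C: 2 H each → 14
  Total hydrogens = 14.
Molecular formula: C7H14

C7H14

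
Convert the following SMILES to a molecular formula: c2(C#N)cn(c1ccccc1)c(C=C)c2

Heavy atoms from the SMILES: 13 C, 2 N.
Implicit hydrogens by atom environment:
  7 × C (aromatic): 1 H each → 7
  3 × C (aromatic): no H
  1 × C: 2 H
  1 × C: 1 H
  1 × C: no H
  1 × N (aromatic): no H
  1 × N: no H
  Total hydrogens = 10.
Molecular formula: C13H10N2

C13H10N2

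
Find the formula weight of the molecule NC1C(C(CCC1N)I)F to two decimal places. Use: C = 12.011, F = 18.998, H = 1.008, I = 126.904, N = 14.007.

258.08

Molecular formula: C6H12FIN2.
M = 6×12.011 + 1×18.998 + 12×1.008 + 1×126.904 + 2×14.007 = 258.08 g/mol.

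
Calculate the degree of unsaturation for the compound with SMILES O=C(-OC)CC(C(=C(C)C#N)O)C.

4

Molecular formula from the SMILES: C9H13NO3.
DoU = (2C + 2 + N − H − X)/2 = (2·9 + 2 + 1 − 13 − 0)/2 = 8/2 = 4.
(Structurally: 0 ring(s) + 4 π bond(s) = 4.)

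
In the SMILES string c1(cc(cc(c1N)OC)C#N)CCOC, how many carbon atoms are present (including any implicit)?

11

The symbol for carbon appears 11 times in the SMILES. Lowercase c denotes aromatic carbon and counts toward C.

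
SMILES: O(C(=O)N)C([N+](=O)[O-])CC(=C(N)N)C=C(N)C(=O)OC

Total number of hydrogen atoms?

Hydrogens are implicit in SMILES; fill each atom to its normal valence:
  5 × C: no H
  5 × O: no H
  4 × N: 2 H each → 8
  2 × C: 1 H each → 2
  1 × C: 3 H
  1 × C: 2 H
  1 × N (charge +1): no H
  1 × O (charge -1): no H
  Total hydrogens = 15.

15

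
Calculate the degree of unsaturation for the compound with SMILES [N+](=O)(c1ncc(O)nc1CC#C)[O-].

Molecular formula from the SMILES: C7H5N3O3.
DoU = (2C + 2 + N − H − X)/2 = (2·7 + 2 + 3 − 5 − 0)/2 = 14/2 = 7.
(Structurally: 1 ring(s) + 6 π bond(s) = 7.)

7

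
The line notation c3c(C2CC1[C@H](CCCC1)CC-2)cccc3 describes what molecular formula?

Heavy atoms from the SMILES: 16 C.
Implicit hydrogens by atom environment:
  7 × C: 2 H each → 14
  5 × C (aromatic): 1 H each → 5
  3 × C: 1 H each → 3
  1 × C (aromatic): no H
  Total hydrogens = 22.
Molecular formula: C16H22

C16H22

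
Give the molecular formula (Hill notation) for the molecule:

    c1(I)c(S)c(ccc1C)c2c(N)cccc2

C13H12INS

Heavy atoms from the SMILES: 13 C, 1 I, 1 N, 1 S.
Implicit hydrogens by atom environment:
  6 × C (aromatic): 1 H each → 6
  6 × C (aromatic): no H
  1 × C: 3 H
  1 × I: no H
  1 × N: 2 H
  1 × S: 1 H
  Total hydrogens = 12.
Molecular formula: C13H12INS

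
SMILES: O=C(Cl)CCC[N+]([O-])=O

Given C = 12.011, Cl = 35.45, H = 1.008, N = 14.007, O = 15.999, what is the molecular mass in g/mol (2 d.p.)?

Molecular formula: C4H6ClNO3.
M = 4×12.011 + 1×35.45 + 6×1.008 + 1×14.007 + 3×15.999 = 151.55 g/mol.

151.55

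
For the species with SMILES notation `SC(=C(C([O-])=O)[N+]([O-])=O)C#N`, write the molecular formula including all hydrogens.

C4HN2O4S-

Heavy atoms from the SMILES: 4 C, 2 N, 4 O, 1 S.
Implicit hydrogens by atom environment:
  4 × C: no H
  2 × O: no H
  2 × O (charge -1): no H
  1 × N (charge +1): no H
  1 × N: no H
  1 × S: 1 H
  Total hydrogens = 1.
Net charge -1.
Molecular formula: C4HN2O4S-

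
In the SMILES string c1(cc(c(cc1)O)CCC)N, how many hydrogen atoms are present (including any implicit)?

13

Hydrogens are implicit in SMILES; fill each atom to its normal valence:
  3 × C (aromatic): 1 H each → 3
  3 × C (aromatic): no H
  2 × C: 2 H each → 4
  1 × C: 3 H
  1 × N: 2 H
  1 × O: 1 H
  Total hydrogens = 13.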